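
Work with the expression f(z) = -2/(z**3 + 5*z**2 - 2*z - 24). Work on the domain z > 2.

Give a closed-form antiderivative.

An antiderivative is F(z) = -log(z - 2)/15 + 2*log(z + 3)/5 - log(z + 4)/3.

The denominator factors as (z - 2)*(z + 3)*(z + 4); partial fractions split f into directly integrable pieces: -1/(3*(z + 4)) + 2/(5*(z + 3)) - 1/(15*(z - 2)).
Check: d/dz[-log(z - 2)/15 + 2*log(z + 3)/5 - log(z + 4)/3] = -2/(z**3 + 5*z**2 - 2*z - 24) = f(z).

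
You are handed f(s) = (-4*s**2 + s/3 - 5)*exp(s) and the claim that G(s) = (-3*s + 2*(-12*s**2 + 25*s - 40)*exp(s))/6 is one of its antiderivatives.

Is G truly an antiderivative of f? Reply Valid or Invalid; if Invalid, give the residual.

Invalid: d/ds[G] - f = -1/2, which is not 0.

d/ds[G] = -4*s**2*exp(s) + s*exp(s)/3 - 5*exp(s) - 1/2
d/ds[G] - f(s) = -1/2 != 0.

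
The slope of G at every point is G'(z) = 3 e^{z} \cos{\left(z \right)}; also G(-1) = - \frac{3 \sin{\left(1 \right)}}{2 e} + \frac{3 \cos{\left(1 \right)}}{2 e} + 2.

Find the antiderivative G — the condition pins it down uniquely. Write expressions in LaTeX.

For G(z) to be correct, d/dz[G] must agree with the stated G'(z) identically.
A general antiderivative is \frac{3 e^{z} \sin{\left(z \right)}}{2} + \frac{3 e^{z} \cos{\left(z \right)}}{2} + C.
The condition gives C = - \frac{3 \sin{\left(1 \right)}}{2 e} + \frac{3 \cos{\left(1 \right)}}{2 e} + 2 - (- \frac{3 \sin{\left(1 \right)}}{2 e} + \frac{3 \cos{\left(1 \right)}}{2 e}) = 2.
So G(z) = \frac{3 e^{z} \sin{\left(z \right)}}{2} + \frac{3 e^{z} \cos{\left(z \right)}}{2} + 2.
Check: d/dz[\frac{3 e^{z} \sin{\left(z \right)}}{2} + \frac{3 e^{z} \cos{\left(z \right)}}{2} + 2] = 3 e^{z} \cos{\left(z \right)} = G'(z).

G(z) = \frac{3 e^{z} \sin{\left(z \right)}}{2} + \frac{3 e^{z} \cos{\left(z \right)}}{2} + 2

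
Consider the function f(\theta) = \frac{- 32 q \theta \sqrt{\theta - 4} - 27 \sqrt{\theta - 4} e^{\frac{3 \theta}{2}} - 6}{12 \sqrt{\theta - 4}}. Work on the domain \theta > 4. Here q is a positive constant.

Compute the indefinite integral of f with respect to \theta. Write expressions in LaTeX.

F(\theta) = - \frac{4 q \theta^{2}}{3} - \sqrt{\theta - 4} - \frac{3 e^{\frac{3 \theta}{2}}}{2} + C

Recover f(\theta) by differentiating a candidate F(\theta); any mismatch rules it out.
Check: d/d\theta[- \frac{4 q \theta^{2}}{3} - \sqrt{\theta - 4} - \frac{3 e^{\frac{3 \theta}{2}}}{2}] = \frac{- 32 q \theta \sqrt{\theta - 4} - 27 \sqrt{\theta - 4} e^{\frac{3 \theta}{2}} - 6}{12 \sqrt{\theta - 4}} = f(\theta).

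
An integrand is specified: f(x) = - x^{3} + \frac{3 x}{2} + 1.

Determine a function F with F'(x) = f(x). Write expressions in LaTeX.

An antiderivative is F(x) = \frac{x \left(- x^{3} + 3 x + 4\right)}{4}.

The integrand splits into summands that can be handled one at a time.
Check: d/dx[\frac{x \left(- x^{3} + 3 x + 4\right)}{4}] = - x^{3} + \frac{3 x}{2} + 1 = f(x).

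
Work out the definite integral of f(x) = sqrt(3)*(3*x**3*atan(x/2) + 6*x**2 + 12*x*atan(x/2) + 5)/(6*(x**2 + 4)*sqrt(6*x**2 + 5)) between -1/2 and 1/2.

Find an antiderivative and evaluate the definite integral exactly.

Antiderivative: F(x) = sqrt(2*x**2 + 5/3)*atan(x/2)/4; value = sqrt(78)*atan(1/4)/12

f has the shape u'v + uv' for u = sqrt(2*x**2 + 5/3)/4 and v = atan(x/2) — it is the derivative of the product u*v.
F(x) = sqrt(2*x**2 + 5/3)*atan(x/2)/4 is an antiderivative of f.
Check: d/dx[sqrt(2*x**2 + 5/3)*atan(x/2)/4] = (3*x**3*atan(x/2) + 6*x**2 + 12*x*atan(x/2) + 5)/(2*sqrt(3)*x**2*sqrt(6*x**2 + 5) + 8*sqrt(3)*sqrt(6*x**2 + 5)), which equals f(x).
F(1/2) = sqrt(78)*atan(1/4)/24; F(-1/2) = -sqrt(78)*atan(1/4)/24.
Integral = F(1/2) - F(-1/2) = sqrt(78)*atan(1/4)/12.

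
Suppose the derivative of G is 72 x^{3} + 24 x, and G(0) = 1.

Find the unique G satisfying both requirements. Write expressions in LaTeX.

G'(x) matches the chain-rule pattern g'(h)*h' with inner function h(x) = - 3 x^{2} - 1; substituting u = h(x) collapses the integral.
A general antiderivative is 2 \left(- 3 x^{2} - 1\right)^{2} + C.
The condition gives C = 1 - (2) = -1.
So G(x) = 18 x^{4} + 12 x^{2} + 1.
Check: d/dx[18 x^{4} + 12 x^{2} + 1] = 72 x^{3} + 24 x = G'(x).

G(x) = 18 x^{4} + 12 x^{2} + 1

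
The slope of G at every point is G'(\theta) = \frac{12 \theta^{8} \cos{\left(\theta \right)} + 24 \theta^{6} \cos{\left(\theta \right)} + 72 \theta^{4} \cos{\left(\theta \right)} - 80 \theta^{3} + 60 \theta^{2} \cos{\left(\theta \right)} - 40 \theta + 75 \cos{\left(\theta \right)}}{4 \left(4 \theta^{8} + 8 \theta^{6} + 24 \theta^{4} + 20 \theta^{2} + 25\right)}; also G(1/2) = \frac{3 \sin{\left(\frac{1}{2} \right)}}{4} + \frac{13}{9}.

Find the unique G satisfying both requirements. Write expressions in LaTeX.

Any candidate G(\theta) must reproduce the stated G'(\theta) exactly.
A general antiderivative is \frac{3 \sin{\left(\theta \right)}}{4} + \frac{5}{2 \left(2 \theta^{4} + 2 \theta^{2} + 5\right)} + C.
The condition gives C = \frac{3 \sin{\left(\frac{1}{2} \right)}}{4} + \frac{13}{9} - (\frac{3 \sin{\left(\frac{1}{2} \right)}}{4} + \frac{4}{9}) = 1.
So G(\theta) = \frac{3 \sin{\left(\theta \right)}}{4} + 1 + \frac{5}{4 \theta^{4} + 4 \theta^{2} + 10}.
Check: d/d\theta[\frac{3 \sin{\left(\theta \right)}}{4} + 1 + \frac{5}{4 \theta^{4} + 4 \theta^{2} + 10}] = \frac{12 \theta^{8} \cos{\left(\theta \right)} + 24 \theta^{6} \cos{\left(\theta \right)} + 72 \theta^{4} \cos{\left(\theta \right)} - 80 \theta^{3} + 60 \theta^{2} \cos{\left(\theta \right)} - 40 \theta + 75 \cos{\left(\theta \right)}}{16 \theta^{8} + 32 \theta^{6} + 96 \theta^{4} + 80 \theta^{2} + 100}, which equals G'(\theta).

G(\theta) = \frac{3 \sin{\left(\theta \right)}}{4} + 1 + \frac{5}{4 \theta^{4} + 4 \theta^{2} + 10}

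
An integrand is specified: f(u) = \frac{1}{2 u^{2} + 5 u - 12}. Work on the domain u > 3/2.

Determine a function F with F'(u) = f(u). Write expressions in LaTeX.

An antiderivative is F(u) = \frac{\log{\left(u - \frac{3}{2} \right)} - \log{\left(u + 4 \right)}}{11}.

Factor the denominator (\left(u + 4\right) \left(2 u - 3\right)) and decompose: f = \frac{2}{11 \left(2 u - 3\right)} - \frac{1}{11 \left(u + 4\right)}; each piece integrates to a log, atan, or power term.
Check: d/du[\frac{\log{\left(u - \frac{3}{2} \right)} - \log{\left(u + 4 \right)}}{11}] = \frac{1}{2 u^{2} + 5 u - 12} = f(u).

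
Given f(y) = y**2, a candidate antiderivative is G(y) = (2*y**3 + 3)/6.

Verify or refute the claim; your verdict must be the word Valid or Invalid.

Valid - the claim checks out under differentiation.

d/dy[G] = y**2
This equals f(y) exactly, so the claim holds.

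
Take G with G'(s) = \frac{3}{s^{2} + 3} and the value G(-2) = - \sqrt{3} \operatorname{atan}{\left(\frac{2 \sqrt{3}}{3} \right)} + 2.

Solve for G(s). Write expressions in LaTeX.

G(s) = \sqrt{3} \operatorname{atan}{\left(\frac{\sqrt{3} s}{3} \right)} + 2

Check a candidate G(s) by differentiating: d/ds[G] must match the given G'(s).
A general antiderivative is \sqrt{3} \operatorname{atan}{\left(\frac{\sqrt{3} s}{3} \right)} + C.
The condition gives C = - \sqrt{3} \operatorname{atan}{\left(\frac{2 \sqrt{3}}{3} \right)} + 2 - (- \sqrt{3} \operatorname{atan}{\left(\frac{2 \sqrt{3}}{3} \right)}) = 2.
So G(s) = \sqrt{3} \operatorname{atan}{\left(\frac{\sqrt{3} s}{3} \right)} + 2.
Check: d/ds[\sqrt{3} \operatorname{atan}{\left(\frac{\sqrt{3} s}{3} \right)} + 2] = \frac{3}{s^{2} + 3} = G'(s).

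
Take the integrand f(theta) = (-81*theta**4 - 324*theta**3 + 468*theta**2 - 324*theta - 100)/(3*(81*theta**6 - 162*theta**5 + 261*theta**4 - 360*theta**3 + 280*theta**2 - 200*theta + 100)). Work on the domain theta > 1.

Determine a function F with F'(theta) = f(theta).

An antiderivative is F(theta) = (9*theta**2 + 18*theta - 8)/(3*(theta - 1)*(9*theta**2 + 10)).

Recover f(theta) by differentiating a candidate F(theta); any mismatch rules it out.
Check: d/dtheta[(9*theta**2 + 18*theta - 8)/(3*(theta - 1)*(9*theta**2 + 10))] = (-81*theta**4 - 324*theta**3 + 468*theta**2 - 324*theta - 100)/(243*theta**6 - 486*theta**5 + 783*theta**4 - 1080*theta**3 + 840*theta**2 - 600*theta + 300), which equals f(theta).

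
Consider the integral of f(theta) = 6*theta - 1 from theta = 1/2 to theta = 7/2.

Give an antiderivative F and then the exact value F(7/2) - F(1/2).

Antiderivative: F(theta) = 3*theta**2 - theta; value = 33

A candidate is checked by its d/dtheta: the result must match f(theta).
F(theta) = 3*theta**2 - theta is an antiderivative of f.
Check: d/dtheta[3*theta**2 - theta] = 6*theta - 1 = f(theta).
F(7/2) = 133/4; F(1/2) = 1/4.
Integral = F(7/2) - F(1/2) = 33.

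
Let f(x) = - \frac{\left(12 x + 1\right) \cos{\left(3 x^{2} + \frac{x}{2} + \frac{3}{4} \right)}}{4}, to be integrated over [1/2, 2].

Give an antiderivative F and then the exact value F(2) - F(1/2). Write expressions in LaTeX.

Antiderivative: F(x) = - \frac{\sin{\left(3 x^{2} + \frac{x}{2} + \frac{3}{4} \right)}}{2}; value = - \frac{\sin{\left(\frac{55}{4} \right)}}{2} + \frac{\sin{\left(\frac{7}{4} \right)}}{2}

The substitution u = 3 x^{2} + \frac{x}{2} + \frac{3}{4} works: f is exactly (dF/du)*(du/dx) for that inner function.
F(x) = - \frac{\sin{\left(3 x^{2} + \frac{x}{2} + \frac{3}{4} \right)}}{2} is an antiderivative of f.
Check: d/dx[- \frac{\sin{\left(3 x^{2} + \frac{x}{2} + \frac{3}{4} \right)}}{2}] = - 3 x \cos{\left(3 x^{2} + \frac{x}{2} + \frac{3}{4} \right)} - \frac{\cos{\left(3 x^{2} + \frac{x}{2} + \frac{3}{4} \right)}}{4}, which equals f(x).
F(2) = - \frac{\sin{\left(\frac{55}{4} \right)}}{2}; F(1/2) = - \frac{\sin{\left(\frac{7}{4} \right)}}{2}.
Integral = F(2) - F(1/2) = - \frac{\sin{\left(\frac{55}{4} \right)}}{2} + \frac{\sin{\left(\frac{7}{4} \right)}}{2}.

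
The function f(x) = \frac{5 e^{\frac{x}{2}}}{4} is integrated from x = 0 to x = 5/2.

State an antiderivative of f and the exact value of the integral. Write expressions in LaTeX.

Antiderivative: F(x) = \frac{5 e^{\frac{x}{2}}}{2}; value = - \frac{5}{2} + \frac{5 e^{\frac{5}{4}}}{2}

Since d/dx undoes antidifferentiation here, F'(x) = f(x) is required of F(x).
F(x) = \frac{5 e^{\frac{x}{2}}}{2} is an antiderivative of f.
Check: d/dx[\frac{5 e^{\frac{x}{2}}}{2}] = \frac{5 e^{\frac{x}{2}}}{4} = f(x).
F(5/2) = \frac{5 e^{\frac{5}{4}}}{2}; F(0) = \frac{5}{2}.
Integral = F(5/2) - F(0) = - \frac{5}{2} + \frac{5 e^{\frac{5}{4}}}{2}.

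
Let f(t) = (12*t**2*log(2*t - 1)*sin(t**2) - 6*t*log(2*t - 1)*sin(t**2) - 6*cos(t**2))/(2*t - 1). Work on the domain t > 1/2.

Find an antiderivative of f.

An antiderivative is F(t) = -3*log(2*t - 1)*cos(t**2).

Recognize the product-rule pattern: f = u'v + uv' with u = -3*cos(t**2), v = log(2*t - 1), so integration by parts undoes it.
Check: d/dt[-3*log(2*t - 1)*cos(t**2)] = (12*t**2*log(2*t - 1)*sin(t**2) - 6*t*log(2*t - 1)*sin(t**2) - 6*cos(t**2))/(2*t - 1) = f(t).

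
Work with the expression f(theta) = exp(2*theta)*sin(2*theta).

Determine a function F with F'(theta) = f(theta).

An antiderivative is F(theta) = -(-sin(2*theta) + cos(2*theta))*exp(2*theta)/4.

An antiderivative F(theta) passes only if d/dtheta[F] lands on f(theta) exactly.
Check: d/dtheta[-(-sin(2*theta) + cos(2*theta))*exp(2*theta)/4] = exp(2*theta)*sin(2*theta) = f(theta).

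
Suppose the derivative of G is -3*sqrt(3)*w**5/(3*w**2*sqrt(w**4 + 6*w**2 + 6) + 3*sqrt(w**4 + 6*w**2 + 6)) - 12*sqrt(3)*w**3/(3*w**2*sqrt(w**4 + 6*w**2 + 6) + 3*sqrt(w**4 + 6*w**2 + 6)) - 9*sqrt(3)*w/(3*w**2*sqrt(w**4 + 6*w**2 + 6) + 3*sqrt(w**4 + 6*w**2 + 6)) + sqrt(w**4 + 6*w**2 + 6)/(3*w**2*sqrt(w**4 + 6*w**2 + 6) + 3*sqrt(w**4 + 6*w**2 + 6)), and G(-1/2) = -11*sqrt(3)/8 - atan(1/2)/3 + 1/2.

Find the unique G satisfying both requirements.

The integrand splits into summands that can be handled one at a time.
A general antiderivative is -3*sqrt(w**4/3 + 2*w**2 + 2)/2 + atan(w)/3 + C.
The condition gives C = -11*sqrt(3)/8 - atan(1/2)/3 + 1/2 - (-11*sqrt(3)/8 - atan(1/2)/3) = 1/2.
So G(w) = sqrt(3)*(-9*sqrt(w**4 + 6*w**2 + 6) + 2*sqrt(3)*atan(w) + 3*sqrt(3))/18.
Check: d/dw[sqrt(3)*(-9*sqrt(w**4 + 6*w**2 + 6) + 2*sqrt(3)*atan(w) + 3*sqrt(3))/18] = (-3*sqrt(3)*w**5 - 12*sqrt(3)*w**3 - 9*sqrt(3)*w + sqrt(w**4 + 6*w**2 + 6))/(3*w**2*sqrt(w**4 + 6*w**2 + 6) + 3*sqrt(w**4 + 6*w**2 + 6)), which equals G'(w).

G(w) = sqrt(3)*(-9*sqrt(w**4 + 6*w**2 + 6) + 2*sqrt(3)*atan(w) + 3*sqrt(3))/18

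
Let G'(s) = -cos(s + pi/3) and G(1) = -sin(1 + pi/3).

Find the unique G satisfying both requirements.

G(s) = -sin(s + pi/3)

For G(s) to be correct, d/ds[G] must agree with the stated G'(s) identically.
A general antiderivative is -sin(s + pi/3) + C.
The condition gives C = -sin(1 + pi/3) - (-sin(1 + pi/3)) = 0.
So G(s) = -sin(s + pi/3).
Check: d/ds[-sin(s + pi/3)] = -cos(s + pi/3) = G'(s).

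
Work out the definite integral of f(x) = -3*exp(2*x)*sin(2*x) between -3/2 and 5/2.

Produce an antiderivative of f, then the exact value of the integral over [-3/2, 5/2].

Antiderivative: F(x) = -3*exp(2*x)*sin(2*x)/4 + 3*exp(2*x)*cos(2*x)/4; value = -3*exp(-3)*sin(3)/4 - 3*exp(-3)*cos(3)/4 + 3*exp(5)*cos(5)/4 - 3*exp(5)*sin(5)/4

Check any antiderivative F(x) by computing F'(x) and comparing it with f(x).
F(x) = -3*exp(2*x)*sin(2*x)/4 + 3*exp(2*x)*cos(2*x)/4 is an antiderivative of f.
Check: d/dx[-3*exp(2*x)*sin(2*x)/4 + 3*exp(2*x)*cos(2*x)/4] = -3*exp(2*x)*sin(2*x) = f(x).
F(5/2) = 3*exp(5)*cos(5)/4 - 3*exp(5)*sin(5)/4; F(-3/2) = 3*exp(-3)*cos(3)/4 + 3*exp(-3)*sin(3)/4.
Integral = F(5/2) - F(-3/2) = -3*exp(-3)*sin(3)/4 - 3*exp(-3)*cos(3)/4 + 3*exp(5)*cos(5)/4 - 3*exp(5)*sin(5)/4.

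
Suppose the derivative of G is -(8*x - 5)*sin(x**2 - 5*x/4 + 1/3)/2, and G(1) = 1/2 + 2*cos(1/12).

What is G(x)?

The substitution u = x**2 - 5*x/4 + 1/3 works: G'(x) is exactly (dG/du)*(du/dx) for that inner function.
A general antiderivative is 2*cos(x**2 - 5*x/4 + 1/3) + C.
The condition gives C = 1/2 + 2*cos(1/12) - (2*cos(1/12)) = 1/2.
So G(x) = 2*cos(x**2 - 5*x/4 + 1/3) + 1/2.
Check: d/dx[2*cos(x**2 - 5*x/4 + 1/3) + 1/2] = -4*x*sin(x**2 - 5*x/4 + 1/3) + 5*sin(x**2 - 5*x/4 + 1/3)/2, which equals G'(x).

G(x) = 2*cos(x**2 - 5*x/4 + 1/3) + 1/2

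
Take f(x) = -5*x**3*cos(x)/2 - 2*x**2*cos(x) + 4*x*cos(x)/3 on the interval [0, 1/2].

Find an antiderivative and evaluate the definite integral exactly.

The integrand splits into summands that can be handled one at a time.
F(x) = -5*x**3*sin(x)/2 - 2*x**2*sin(x) - 15*x**2*cos(x)/2 + 49*x*sin(x)/3 - 4*x*cos(x) + 4*sin(x) + 49*cos(x)/3 is an antiderivative of f.
Check: d/dx[-5*x**3*sin(x)/2 - 2*x**2*sin(x) - 15*x**2*cos(x)/2 + 49*x*sin(x)/3 - 4*x*cos(x) + 4*sin(x) + 49*cos(x)/3] = -5*x**3*cos(x)/2 - 2*x**2*cos(x) + 4*x*cos(x)/3 = f(x).
F(1/2) = 545*sin(1/2)/48 + 299*cos(1/2)/24; F(0) = 49/3.
Integral = F(1/2) - F(0) = -49/3 + 545*sin(1/2)/48 + 299*cos(1/2)/24.

Antiderivative: F(x) = -5*x**3*sin(x)/2 - 2*x**2*sin(x) - 15*x**2*cos(x)/2 + 49*x*sin(x)/3 - 4*x*cos(x) + 4*sin(x) + 49*cos(x)/3; value = -49/3 + 545*sin(1/2)/48 + 299*cos(1/2)/24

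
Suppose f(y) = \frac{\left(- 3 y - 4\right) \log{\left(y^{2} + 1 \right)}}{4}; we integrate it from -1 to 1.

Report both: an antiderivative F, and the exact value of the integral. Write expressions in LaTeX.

Antiderivative: F(y) = \frac{3 y^{2} + y \left(- 3 y - 8\right) \log{\left(y^{2} + 1 \right)} + 16 y - 3 \log{\left(y^{2} + 1 \right)} - 16 \operatorname{atan}{\left(y \right)}}{8}; value = - \pi - 2 \log{\left(2 \right)} + 4

Check any antiderivative F(y) by computing F'(y) and comparing it with f(y).
F(y) = \frac{3 y^{2} + y \left(- 3 y - 8\right) \log{\left(y^{2} + 1 \right)} + 16 y - 3 \log{\left(y^{2} + 1 \right)} - 16 \operatorname{atan}{\left(y \right)}}{8} is an antiderivative of f.
Check: d/dy[\frac{3 y^{2} + y \left(- 3 y - 8\right) \log{\left(y^{2} + 1 \right)} + 16 y - 3 \log{\left(y^{2} + 1 \right)} - 16 \operatorname{atan}{\left(y \right)}}{8}] = - \frac{3 y \log{\left(y^{2} + 1 \right)}}{4} - \log{\left(y^{2} + 1 \right)}, which equals f(y).
F(1) = - \frac{\pi}{2} - \frac{7 \log{\left(2 \right)}}{4} + \frac{19}{8}; F(-1) = - \frac{13}{8} + \frac{\log{\left(2 \right)}}{4} + \frac{\pi}{2}.
Integral = F(1) - F(-1) = - \pi - 2 \log{\left(2 \right)} + 4.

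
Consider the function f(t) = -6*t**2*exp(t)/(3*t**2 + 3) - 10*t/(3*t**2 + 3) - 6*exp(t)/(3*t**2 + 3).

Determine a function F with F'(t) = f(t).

Integrate term by term and add the pieces.
Check: d/dt[(-6*exp(t) - 5*log(t**2 + 1))/3] = (-6*t**2*exp(t) - 10*t - 6*exp(t))/(3*t**2 + 3), which equals f(t).

An antiderivative is F(t) = (-6*exp(t) - 5*log(t**2 + 1))/3.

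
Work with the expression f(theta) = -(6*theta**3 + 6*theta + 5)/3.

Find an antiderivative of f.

An antiderivative is F(theta) = -theta**4/2 - theta**2 - 5*theta/3.

Differentiate the proposed F(theta) back; it has to land on f(theta) exactly.
Check: d/dtheta[-theta**4/2 - theta**2 - 5*theta/3] = -2*theta**3 - 2*theta - 5/3, which equals f(theta).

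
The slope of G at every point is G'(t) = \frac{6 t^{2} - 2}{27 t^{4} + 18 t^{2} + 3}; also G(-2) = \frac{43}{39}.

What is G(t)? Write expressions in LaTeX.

Recognize the product-rule pattern: G'(t) = u'v + uv' with u = - \frac{2 t}{3}, v = \frac{1}{3 t^{2} + 1}, so integration by parts undoes it.
A general antiderivative is - \frac{2 t}{3 \left(3 t^{2} + 1\right)} + C.
The condition gives C = \frac{43}{39} - (\frac{4}{39}) = 1.
So G(t) = - \frac{2 t}{3 \left(3 t^{2} + 1\right)} + 1.
Check: d/dt[- \frac{2 t}{3 \left(3 t^{2} + 1\right)} + 1] = \frac{6 t^{2} - 2}{27 t^{4} + 18 t^{2} + 3} = G'(t).

G(t) = - \frac{2 t}{3 \left(3 t^{2} + 1\right)} + 1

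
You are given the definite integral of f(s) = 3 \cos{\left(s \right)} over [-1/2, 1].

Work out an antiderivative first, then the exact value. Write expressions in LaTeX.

Whatever form F(s) takes, F'(s) = f(s) is non-negotiable.
F(s) = 3 \sin{\left(s \right)} is an antiderivative of f.
Check: d/ds[3 \sin{\left(s \right)}] = 3 \cos{\left(s \right)} = f(s).
F(1) = 3 \sin{\left(1 \right)}; F(-1/2) = - 3 \sin{\left(\frac{1}{2} \right)}.
Integral = F(1) - F(-1/2) = 3 \sin{\left(\frac{1}{2} \right)} + 3 \sin{\left(1 \right)}.

Antiderivative: F(s) = 3 \sin{\left(s \right)}; value = 3 \sin{\left(\frac{1}{2} \right)} + 3 \sin{\left(1 \right)}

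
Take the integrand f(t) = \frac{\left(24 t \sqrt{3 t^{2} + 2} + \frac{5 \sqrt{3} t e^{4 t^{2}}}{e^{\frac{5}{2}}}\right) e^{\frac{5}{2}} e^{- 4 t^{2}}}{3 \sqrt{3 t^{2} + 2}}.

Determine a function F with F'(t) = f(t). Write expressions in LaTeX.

An antiderivative is F(t) = \frac{5 \sqrt{3} \sqrt{3 t^{2} + 2} - 9 e^{\frac{5}{2} - 4 t^{2}}}{9}.

For F(t) to be correct the identity F'(t) - f(t) = 0 must hold.
Check: d/dt[\frac{5 \sqrt{3} \sqrt{3 t^{2} + 2} - 9 e^{\frac{5}{2} - 4 t^{2}}}{9}] = \frac{\left(24 t \sqrt{3 t^{2} + 2} + \frac{5 \sqrt{3} t e^{4 t^{2}}}{e^{\frac{5}{2}}}\right) e^{\frac{5}{2}} e^{- 4 t^{2}}}{3 \sqrt{3 t^{2} + 2}} = f(t).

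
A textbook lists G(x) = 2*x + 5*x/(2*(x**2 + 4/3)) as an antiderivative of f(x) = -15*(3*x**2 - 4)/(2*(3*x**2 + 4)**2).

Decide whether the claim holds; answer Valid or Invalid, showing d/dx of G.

Invalid: d/dx[G] - f = 2, which is not 0.

d/dx[G] = (36*x**4 + 51*x**2 + 124)/(18*x**4 + 48*x**2 + 32)
d/dx[G] - f(x) = 2 != 0.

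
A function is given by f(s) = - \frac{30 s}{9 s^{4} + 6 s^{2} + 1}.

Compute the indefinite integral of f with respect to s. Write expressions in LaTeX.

F(s) = \frac{5}{3 s^{2} + 1} + C

The substitution u = 3 s^{2} + 1 works: f is exactly (dF/du)*(du/ds) for that inner function.
Check: d/ds[\frac{5}{3 s^{2} + 1}] = - \frac{30 s}{9 s^{4} + 6 s^{2} + 1} = f(s).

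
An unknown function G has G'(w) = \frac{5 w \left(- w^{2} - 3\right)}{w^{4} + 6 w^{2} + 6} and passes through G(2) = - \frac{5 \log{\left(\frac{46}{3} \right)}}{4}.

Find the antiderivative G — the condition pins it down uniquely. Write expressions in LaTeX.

G'(w) matches the chain-rule pattern g'(h)*h' with inner function h(w) = \frac{w^{4}}{3} + 2 w^{2} + 2; substituting u = h(w) collapses the integral.
A general antiderivative is - \frac{5 \log{\left(\frac{w^{4}}{3} + 2 w^{2} + 2 \right)}}{4} + C.
The condition gives C = - \frac{5 \log{\left(\frac{46}{3} \right)}}{4} - (- \frac{5 \log{\left(\frac{46}{3} \right)}}{4}) = 0.
So G(w) = - \frac{5 \log{\left(\frac{w^{4}}{3} + 2 w^{2} + 2 \right)}}{4}.
Check: d/dw[- \frac{5 \log{\left(\frac{w^{4}}{3} + 2 w^{2} + 2 \right)}}{4}] = \frac{- 5 w^{3} - 15 w}{w^{4} + 6 w^{2} + 6}, which equals G'(w).

G(w) = - \frac{5 \log{\left(\frac{w^{4}}{3} + 2 w^{2} + 2 \right)}}{4}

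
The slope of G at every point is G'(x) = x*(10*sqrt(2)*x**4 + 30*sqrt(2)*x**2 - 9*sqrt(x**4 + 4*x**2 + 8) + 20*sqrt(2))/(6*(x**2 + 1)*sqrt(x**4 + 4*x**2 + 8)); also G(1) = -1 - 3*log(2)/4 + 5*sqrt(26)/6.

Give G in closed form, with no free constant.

G(x) = (10*sqrt(2)*sqrt(x**4 + 4*x**2 + 8) - 9*log(x**2 + 1) - 12)/12

Any candidate G(x) must reproduce the stated G'(x) exactly.
A general antiderivative is 5*sqrt(x**4/2 + 2*x**2 + 4)/3 - 3*log(x**2 + 1)/4 + C.
The condition gives C = -1 - 3*log(2)/4 + 5*sqrt(26)/6 - (-3*log(2)/4 + 5*sqrt(26)/6) = -1.
So G(x) = (10*sqrt(2)*sqrt(x**4 + 4*x**2 + 8) - 9*log(x**2 + 1) - 12)/12.
Check: d/dx[(10*sqrt(2)*sqrt(x**4 + 4*x**2 + 8) - 9*log(x**2 + 1) - 12)/12] = (10*sqrt(2)*x**5 + 30*sqrt(2)*x**3 - 9*x*sqrt(x**4 + 4*x**2 + 8) + 20*sqrt(2)*x)/(6*x**2*sqrt(x**4 + 4*x**2 + 8) + 6*sqrt(x**4 + 4*x**2 + 8)), which equals G'(x).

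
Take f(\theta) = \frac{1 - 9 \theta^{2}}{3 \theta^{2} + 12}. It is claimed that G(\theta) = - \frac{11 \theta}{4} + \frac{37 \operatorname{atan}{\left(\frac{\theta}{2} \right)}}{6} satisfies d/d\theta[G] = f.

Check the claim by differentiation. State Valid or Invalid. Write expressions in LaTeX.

d/d\theta[G] = \frac{16 - 33 \theta^{2}}{12 \theta^{2} + 48}
d/d\theta[G] - f(\theta) = \frac{1}{4} != 0.

Invalid: d/d\theta[G] - f = \frac{1}{4}, which is not 0.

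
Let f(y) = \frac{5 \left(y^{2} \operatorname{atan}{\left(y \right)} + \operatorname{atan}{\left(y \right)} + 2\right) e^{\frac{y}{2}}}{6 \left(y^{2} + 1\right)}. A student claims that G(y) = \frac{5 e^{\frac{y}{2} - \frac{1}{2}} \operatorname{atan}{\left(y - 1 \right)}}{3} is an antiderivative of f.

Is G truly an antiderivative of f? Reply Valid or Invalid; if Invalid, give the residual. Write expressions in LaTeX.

Invalid: d/dy[G] - f = \frac{- 5 y^{4} e^{\frac{y}{2}} \operatorname{atan}{\left(y \right)} + \frac{5 y^{4} e^{\frac{y}{2}} \operatorname{atan}{\left(y - 1 \right)}}{e^{\frac{1}{2}}} + 10 y^{3} e^{\frac{y}{2}} \operatorname{atan}{\left(y \right)} - \frac{10 y^{3} e^{\frac{y}{2}} \operatorname{atan}{\left(y - 1 \right)}}{e^{\frac{1}{2}}} - 15 y^{2} e^{\frac{y}{2}} \operatorname{atan}{\left(y \right)} + \frac{15 y^{2} e^{\frac{y}{2}} \operatorname{atan}{\left(y - 1 \right)}}{e^{\frac{1}{2}}} - 10 y^{2} e^{\frac{y}{2}} + \frac{10 y^{2} e^{\frac{y}{2}}}{e^{\frac{1}{2}}} + 10 y e^{\frac{y}{2}} \operatorname{atan}{\left(y \right)} - \frac{10 y e^{\frac{y}{2}} \operatorname{atan}{\left(y - 1 \right)}}{e^{\frac{1}{2}}} + 20 y e^{\frac{y}{2}} - 10 e^{\frac{y}{2}} \operatorname{atan}{\left(y \right)} + \frac{10 e^{\frac{y}{2}} \operatorname{atan}{\left(y - 1 \right)}}{e^{\frac{1}{2}}} - 20 e^{\frac{y}{2}} + \frac{10 e^{\frac{y}{2}}}{e^{\frac{1}{2}}}}{6 y^{4} - 12 y^{3} + 18 y^{2} - 12 y + 12}, which is not 0.

d/dy[G] = \frac{\frac{5 y^{2} e^{\frac{y}{2}} \operatorname{atan}{\left(y - 1 \right)}}{e^{\frac{1}{2}}} - \frac{10 y e^{\frac{y}{2}} \operatorname{atan}{\left(y - 1 \right)}}{e^{\frac{1}{2}}} + \frac{10 e^{\frac{y}{2}} \operatorname{atan}{\left(y - 1 \right)}}{e^{\frac{1}{2}}} + \frac{10 e^{\frac{y}{2}}}{e^{\frac{1}{2}}}}{6 y^{2} - 12 y + 12}
d/dy[G] - f(y) = \frac{- 5 y^{4} e^{\frac{y}{2}} \operatorname{atan}{\left(y \right)} + \frac{5 y^{4} e^{\frac{y}{2}} \operatorname{atan}{\left(y - 1 \right)}}{e^{\frac{1}{2}}} + 10 y^{3} e^{\frac{y}{2}} \operatorname{atan}{\left(y \right)} - \frac{10 y^{3} e^{\frac{y}{2}} \operatorname{atan}{\left(y - 1 \right)}}{e^{\frac{1}{2}}} - 15 y^{2} e^{\frac{y}{2}} \operatorname{atan}{\left(y \right)} + \frac{15 y^{2} e^{\frac{y}{2}} \operatorname{atan}{\left(y - 1 \right)}}{e^{\frac{1}{2}}} - 10 y^{2} e^{\frac{y}{2}} + \frac{10 y^{2} e^{\frac{y}{2}}}{e^{\frac{1}{2}}} + 10 y e^{\frac{y}{2}} \operatorname{atan}{\left(y \right)} - \frac{10 y e^{\frac{y}{2}} \operatorname{atan}{\left(y - 1 \right)}}{e^{\frac{1}{2}}} + 20 y e^{\frac{y}{2}} - 10 e^{\frac{y}{2}} \operatorname{atan}{\left(y \right)} + \frac{10 e^{\frac{y}{2}} \operatorname{atan}{\left(y - 1 \right)}}{e^{\frac{1}{2}}} - 20 e^{\frac{y}{2}} + \frac{10 e^{\frac{y}{2}}}{e^{\frac{1}{2}}}}{6 y^{4} - 12 y^{3} + 18 y^{2} - 12 y + 12} != 0.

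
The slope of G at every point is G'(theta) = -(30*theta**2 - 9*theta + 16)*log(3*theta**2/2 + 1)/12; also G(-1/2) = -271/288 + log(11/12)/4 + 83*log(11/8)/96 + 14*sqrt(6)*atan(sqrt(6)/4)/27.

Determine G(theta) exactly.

A first test for any G(theta): its theta-derivative must equal the given G'(theta).
A general antiderivative is 5*theta**3/9 - 3*theta**2/8 + 14*theta/9 + (-5*theta**3/6 + 3*theta**2/8 - 4*theta/3)*log(3*theta**2/2 + 1) + log(theta**2 + 2/3)/4 - 14*sqrt(6)*atan(sqrt(6)*theta/2)/27 + C.
The condition gives C = -271/288 + log(11/12)/4 + 83*log(11/8)/96 + 14*sqrt(6)*atan(sqrt(6)/4)/27 - (-271/288 + log(11/12)/4 + 83*log(11/8)/96 + 14*sqrt(6)*atan(sqrt(6)/4)/27) = 0.
So G(theta) = 5*theta**3/9 - 3*theta**2/8 + 14*theta/9 + (-5*theta**3/6 + 3*theta**2/8 - 4*theta/3)*log(3*theta**2/2 + 1) + log(theta**2 + 2/3)/4 - 14*sqrt(6)*atan(sqrt(6)*theta/2)/27.
Check: d/dtheta[5*theta**3/9 - 3*theta**2/8 + 14*theta/9 + (-5*theta**3/6 + 3*theta**2/8 - 4*theta/3)*log(3*theta**2/2 + 1) + log(theta**2 + 2/3)/4 - 14*sqrt(6)*atan(sqrt(6)*theta/2)/27] = -5*theta**2*log(3*theta**2/2 + 1)/2 + 3*theta*log(3*theta**2/2 + 1)/4 - 4*log(3*theta**2/2 + 1)/3, which equals G'(theta).

G(theta) = 5*theta**3/9 - 3*theta**2/8 + 14*theta/9 + (-5*theta**3/6 + 3*theta**2/8 - 4*theta/3)*log(3*theta**2/2 + 1) + log(theta**2 + 2/3)/4 - 14*sqrt(6)*atan(sqrt(6)*theta/2)/27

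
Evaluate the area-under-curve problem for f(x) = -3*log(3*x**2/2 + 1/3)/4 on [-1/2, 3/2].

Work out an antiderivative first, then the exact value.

A candidate is checked by its d/dx: the result must match f(x).
F(x) = -(3*x*log(3*x**2/2 + 1/3) - 6*x + 2*sqrt(2)*atan(3*sqrt(2)*x/2))/4 is an antiderivative of f.
Check: d/dx[-(3*x*log(3*x**2/2 + 1/3) - 6*x + 2*sqrt(2)*atan(3*sqrt(2)*x/2))/4] = -3*log(9*x**2 + 2)/4 + 3*log(6)/4, which equals f(x).
F(3/2) = -9*log(89/24)/8 - sqrt(2)*atan(9*sqrt(2)/4)/2 + 9/4; F(-1/2) = -3/4 + 3*log(17/24)/8 + sqrt(2)*atan(3*sqrt(2)/4)/2.
Integral = F(3/2) - F(-1/2) = -9*log(89/24)/8 - sqrt(2)*atan(9*sqrt(2)/4)/2 - sqrt(2)*atan(3*sqrt(2)/4)/2 - 3*log(17/24)/8 + 3.

Antiderivative: F(x) = -(3*x*log(3*x**2/2 + 1/3) - 6*x + 2*sqrt(2)*atan(3*sqrt(2)*x/2))/4; value = -9*log(89/24)/8 - sqrt(2)*atan(9*sqrt(2)/4)/2 - sqrt(2)*atan(3*sqrt(2)/4)/2 - 3*log(17/24)/8 + 3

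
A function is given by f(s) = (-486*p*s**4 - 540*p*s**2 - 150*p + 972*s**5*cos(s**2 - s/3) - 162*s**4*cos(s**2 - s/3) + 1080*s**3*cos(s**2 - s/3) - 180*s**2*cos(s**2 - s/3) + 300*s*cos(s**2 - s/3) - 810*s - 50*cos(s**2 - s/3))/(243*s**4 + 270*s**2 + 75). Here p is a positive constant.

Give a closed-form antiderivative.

A candidate is checked by its d/ds: the result must match f(s).
Check: d/ds[(-2*p*s*(9*s**2 + 5) + 2*(9*s**2 + 5)*sin(s**2 - s/3) + 15)/(9*s**2 + 5)] = (-486*p*s**4 - 540*p*s**2 - 150*p + 972*s**5*cos(s**2 - s/3) - 162*s**4*cos(s**2 - s/3) + 1080*s**3*cos(s**2 - s/3) - 180*s**2*cos(s**2 - s/3) + 300*s*cos(s**2 - s/3) - 810*s - 50*cos(s**2 - s/3))/(243*s**4 + 270*s**2 + 75) = f(s).

An antiderivative is F(s) = (-2*p*s*(9*s**2 + 5) + 2*(9*s**2 + 5)*sin(s**2 - s/3) + 15)/(9*s**2 + 5).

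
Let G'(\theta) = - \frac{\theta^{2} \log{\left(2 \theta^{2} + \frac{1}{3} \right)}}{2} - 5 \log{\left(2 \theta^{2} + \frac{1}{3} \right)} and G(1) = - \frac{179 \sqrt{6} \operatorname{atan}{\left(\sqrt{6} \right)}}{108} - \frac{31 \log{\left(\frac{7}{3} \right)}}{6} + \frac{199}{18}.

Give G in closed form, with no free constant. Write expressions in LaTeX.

G(\theta) = - \frac{\theta^{3} \log{\left(2 \theta^{2} + \frac{1}{3} \right)}}{6} + \frac{\theta^{3}}{9} - 5 \theta \log{\left(2 \theta^{2} + \frac{1}{3} \right)} + \frac{179 \theta}{18} - \frac{179 \sqrt{6} \operatorname{atan}{\left(\sqrt{6} \theta \right)}}{108} + 1

The integrand splits into summands that can be handled one at a time.
A general antiderivative is \frac{\theta^{3}}{9} + \frac{179 \theta}{18} + \left(- \frac{\theta^{3}}{6} - 5 \theta\right) \log{\left(2 \theta^{2} + \frac{1}{3} \right)} - \frac{179 \sqrt{6} \operatorname{atan}{\left(\sqrt{6} \theta \right)}}{108} + C.
The condition gives C = - \frac{179 \sqrt{6} \operatorname{atan}{\left(\sqrt{6} \right)}}{108} - \frac{31 \log{\left(\frac{7}{3} \right)}}{6} + \frac{199}{18} - (- \frac{179 \sqrt{6} \operatorname{atan}{\left(\sqrt{6} \right)}}{108} - \frac{31 \log{\left(\frac{7}{3} \right)}}{6} + \frac{181}{18}) = 1.
So G(\theta) = - \frac{\theta^{3} \log{\left(2 \theta^{2} + \frac{1}{3} \right)}}{6} + \frac{\theta^{3}}{9} - 5 \theta \log{\left(2 \theta^{2} + \frac{1}{3} \right)} + \frac{179 \theta}{18} - \frac{179 \sqrt{6} \operatorname{atan}{\left(\sqrt{6} \theta \right)}}{108} + 1.
Check: d/d\theta[- \frac{\theta^{3} \log{\left(2 \theta^{2} + \frac{1}{3} \right)}}{6} + \frac{\theta^{3}}{9} - 5 \theta \log{\left(2 \theta^{2} + \frac{1}{3} \right)} + \frac{179 \theta}{18} - \frac{179 \sqrt{6} \operatorname{atan}{\left(\sqrt{6} \theta \right)}}{108} + 1] = - \frac{\theta^{2} \log{\left(2 \theta^{2} + \frac{1}{3} \right)}}{2} - 5 \log{\left(2 \theta^{2} + \frac{1}{3} \right)} = G'(\theta).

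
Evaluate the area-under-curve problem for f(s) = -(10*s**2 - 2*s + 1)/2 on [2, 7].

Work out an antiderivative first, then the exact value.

Antiderivative: F(s) = -s*(10*s**2 - 3*s + 3)/6; value = -1615/3

Any candidate F(s) must reproduce f(s) exactly when differentiated.
F(s) = -s*(10*s**2 - 3*s + 3)/6 is an antiderivative of f.
Check: d/ds[-s*(10*s**2 - 3*s + 3)/6] = -5*s**2 + s - 1/2, which equals f(s).
F(7) = -1652/3; F(2) = -37/3.
Integral = F(7) - F(2) = -1615/3.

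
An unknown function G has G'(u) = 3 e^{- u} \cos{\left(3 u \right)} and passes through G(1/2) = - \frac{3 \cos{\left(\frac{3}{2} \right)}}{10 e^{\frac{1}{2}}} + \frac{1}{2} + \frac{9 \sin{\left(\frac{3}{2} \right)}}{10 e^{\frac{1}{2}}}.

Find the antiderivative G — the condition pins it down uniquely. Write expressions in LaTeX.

Differentiate the proposed G(u) back; it has to land on the given G'(u).
A general antiderivative is \frac{9 e^{- u} \sin{\left(3 u \right)}}{10} - \frac{3 e^{- u} \cos{\left(3 u \right)}}{10} + C.
The condition gives C = - \frac{3 \cos{\left(\frac{3}{2} \right)}}{10 e^{\frac{1}{2}}} + \frac{1}{2} + \frac{9 \sin{\left(\frac{3}{2} \right)}}{10 e^{\frac{1}{2}}} - (- \frac{3 \cos{\left(\frac{3}{2} \right)}}{10 e^{\frac{1}{2}}} + \frac{9 \sin{\left(\frac{3}{2} \right)}}{10 e^{\frac{1}{2}}}) = \frac{1}{2}.
So G(u) = - \frac{\left(- 5 e^{u} - 9 \sin{\left(3 u \right)} + 3 \cos{\left(3 u \right)}\right) e^{- u}}{10}.
Check: d/du[- \frac{\left(- 5 e^{u} - 9 \sin{\left(3 u \right)} + 3 \cos{\left(3 u \right)}\right) e^{- u}}{10}] = 3 e^{- u} \cos{\left(3 u \right)} = G'(u).

G(u) = - \frac{\left(- 5 e^{u} - 9 \sin{\left(3 u \right)} + 3 \cos{\left(3 u \right)}\right) e^{- u}}{10}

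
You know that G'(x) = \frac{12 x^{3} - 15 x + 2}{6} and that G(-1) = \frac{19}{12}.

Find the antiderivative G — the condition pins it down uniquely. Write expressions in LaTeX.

A first test for any G(x): its x-derivative must equal the given G'(x).
A general antiderivative is \frac{x^{4}}{2} - \frac{5 x^{2}}{4} + \frac{x}{3} + \frac{5}{3} + C.
The condition gives C = \frac{19}{12} - (\frac{7}{12}) = 1.
So G(x) = \frac{x^{4}}{2} - \frac{5 x^{2}}{4} + \frac{x}{3} + \frac{8}{3}.
Check: d/dx[\frac{x^{4}}{2} - \frac{5 x^{2}}{4} + \frac{x}{3} + \frac{8}{3}] = 2 x^{3} - \frac{5 x}{2} + \frac{1}{3}, which equals G'(x).

G(x) = \frac{x^{4}}{2} - \frac{5 x^{2}}{4} + \frac{x}{3} + \frac{8}{3}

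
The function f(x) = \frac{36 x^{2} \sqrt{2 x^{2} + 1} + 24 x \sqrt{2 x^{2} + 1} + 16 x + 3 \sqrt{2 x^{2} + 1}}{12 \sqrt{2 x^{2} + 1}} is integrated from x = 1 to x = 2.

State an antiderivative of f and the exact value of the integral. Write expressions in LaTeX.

Antiderivative: F(x) = x^{3} + x^{2} + \frac{x}{4} + \frac{2 \sqrt{2 x^{2} + 1}}{3}; value = \frac{49}{4} - \frac{2 \sqrt{3}}{3}

An antiderivative F(x) passes only if d/dx[F] lands on f(x) exactly.
F(x) = x^{3} + x^{2} + \frac{x}{4} + \frac{2 \sqrt{2 x^{2} + 1}}{3} is an antiderivative of f.
Check: d/dx[x^{3} + x^{2} + \frac{x}{4} + \frac{2 \sqrt{2 x^{2} + 1}}{3}] = \frac{36 x^{2} \sqrt{2 x^{2} + 1} + 24 x \sqrt{2 x^{2} + 1} + 16 x + 3 \sqrt{2 x^{2} + 1}}{12 \sqrt{2 x^{2} + 1}} = f(x).
F(2) = \frac{29}{2}; F(1) = \frac{2 \sqrt{3}}{3} + \frac{9}{4}.
Integral = F(2) - F(1) = \frac{49}{4} - \frac{2 \sqrt{3}}{3}.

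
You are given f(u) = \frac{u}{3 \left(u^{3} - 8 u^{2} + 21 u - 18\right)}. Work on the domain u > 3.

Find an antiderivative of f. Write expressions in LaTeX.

An antiderivative is F(u) = \frac{- 2 u \log{\left(u - 3 \right)} + 2 u \log{\left(u - 2 \right)} + 6 \log{\left(u - 3 \right)} - 6 \log{\left(u - 2 \right)} - 3}{3 u - 9}.

The denominator factors as 3 \left(u - 3\right)^{2} \left(u - 2\right); partial fractions split f into directly integrable pieces: \frac{2}{3 \left(u - 2\right)} - \frac{2}{3 \left(u - 3\right)} + \frac{1}{\left(u - 3\right)^{2}}.
Check: d/du[\frac{- 2 u \log{\left(u - 3 \right)} + 2 u \log{\left(u - 2 \right)} + 6 \log{\left(u - 3 \right)} - 6 \log{\left(u - 2 \right)} - 3}{3 u - 9}] = \frac{u}{3 u^{3} - 24 u^{2} + 63 u - 54}, which equals f(u).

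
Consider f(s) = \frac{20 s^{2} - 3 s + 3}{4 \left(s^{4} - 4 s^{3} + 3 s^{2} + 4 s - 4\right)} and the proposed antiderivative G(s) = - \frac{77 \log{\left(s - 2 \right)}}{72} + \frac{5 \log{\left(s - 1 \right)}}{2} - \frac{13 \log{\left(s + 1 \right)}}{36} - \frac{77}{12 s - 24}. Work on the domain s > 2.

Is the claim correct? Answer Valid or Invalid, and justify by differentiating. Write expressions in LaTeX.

d/ds[G] = \frac{77 s^{3} + 206 s^{2} - 131 s + 208}{72 s^{4} - 288 s^{3} + 216 s^{2} + 288 s - 288}
d/ds[G] - f(s) = \frac{77}{72 s - 144} != 0.

Invalid: d/ds[G] - f = \frac{77}{72 s - 144}, which is not 0.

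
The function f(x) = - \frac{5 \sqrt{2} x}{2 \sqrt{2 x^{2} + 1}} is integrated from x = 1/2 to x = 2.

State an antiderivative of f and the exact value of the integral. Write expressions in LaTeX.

f matches the chain-rule pattern g'(h)*h' with inner function h(x) = 4 x^{2} + 2; substituting u = h(x) collapses the integral.
F(x) = - \frac{5 \sqrt{2} \sqrt{2 x^{2} + 1}}{4} is an antiderivative of f.
Check: d/dx[- \frac{5 \sqrt{2} \sqrt{2 x^{2} + 1}}{4}] = - \frac{5 \sqrt{2} x}{2 \sqrt{2 x^{2} + 1}} = f(x).
F(2) = - \frac{15 \sqrt{2}}{4}; F(1/2) = - \frac{5 \sqrt{3}}{4}.
Integral = F(2) - F(1/2) = - \frac{15 \sqrt{2}}{4} + \frac{5 \sqrt{3}}{4}.

Antiderivative: F(x) = - \frac{5 \sqrt{2} \sqrt{2 x^{2} + 1}}{4}; value = - \frac{15 \sqrt{2}}{4} + \frac{5 \sqrt{3}}{4}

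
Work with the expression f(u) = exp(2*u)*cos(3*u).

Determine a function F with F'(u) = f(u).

Since d/du undoes antidifferentiation here, F'(u) = f(u) is required of F(u).
Check: d/du[3*exp(2*u)*sin(3*u)/13 + 2*exp(2*u)*cos(3*u)/13] = exp(2*u)*cos(3*u) = f(u).

An antiderivative is F(u) = 3*exp(2*u)*sin(3*u)/13 + 2*exp(2*u)*cos(3*u)/13.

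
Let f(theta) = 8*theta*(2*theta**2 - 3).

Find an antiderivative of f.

An antiderivative is F(theta) = (3 - 2*theta**2)**2.

f matches the chain-rule pattern g'(h)*h' with inner function h(theta) = 3 - 2*theta**2; substituting u = h(theta) collapses the integral.
Check: d/dtheta[(3 - 2*theta**2)**2] = 16*theta**3 - 24*theta, which equals f(theta).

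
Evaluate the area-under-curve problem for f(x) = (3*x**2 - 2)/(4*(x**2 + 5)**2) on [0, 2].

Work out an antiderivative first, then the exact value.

A first test for any F(x): its x-derivative must equal f(x) identically.
F(x) = -17*x/(40*x**2 + 200) + 13*sqrt(5)*atan(sqrt(5)*x/5)/200 is an antiderivative of f.
Check: d/dx[-17*x/(40*x**2 + 200) + 13*sqrt(5)*atan(sqrt(5)*x/5)/200] = (3*x**2 - 2)/(4*x**4 + 40*x**2 + 100), which equals f(x).
F(2) = -17/180 + 13*sqrt(5)*atan(2*sqrt(5)/5)/200; F(0) = 0.
Integral = F(2) - F(0) = -17/180 + 13*sqrt(5)*atan(2*sqrt(5)/5)/200.

Antiderivative: F(x) = -17*x/(40*x**2 + 200) + 13*sqrt(5)*atan(sqrt(5)*x/5)/200; value = -17/180 + 13*sqrt(5)*atan(2*sqrt(5)/5)/200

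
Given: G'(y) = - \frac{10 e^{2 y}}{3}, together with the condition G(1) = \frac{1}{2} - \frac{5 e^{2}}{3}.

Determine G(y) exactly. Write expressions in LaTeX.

The proposed G(y) is checked by its d/dy: the result must match the given G'(y).
A general antiderivative is - \frac{5 e^{2 y}}{3} + C.
The condition gives C = \frac{1}{2} - \frac{5 e^{2}}{3} - (- \frac{5 e^{2}}{3}) = \frac{1}{2}.
So G(y) = \frac{1}{2} - \frac{5 e^{2 y}}{3}.
Check: d/dy[\frac{1}{2} - \frac{5 e^{2 y}}{3}] = - \frac{10 e^{2 y}}{3} = G'(y).

G(y) = \frac{1}{2} - \frac{5 e^{2 y}}{3}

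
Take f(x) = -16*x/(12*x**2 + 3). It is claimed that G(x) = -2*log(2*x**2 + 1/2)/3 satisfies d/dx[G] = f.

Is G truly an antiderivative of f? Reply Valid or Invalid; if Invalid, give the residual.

d/dx[G] = -16*x/(12*x**2 + 3)
This equals f(x) exactly, so the claim holds.

Valid - the claim checks out under differentiation.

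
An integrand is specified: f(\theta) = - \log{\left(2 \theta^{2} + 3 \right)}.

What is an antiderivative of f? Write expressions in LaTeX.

A candidate is checked by its d/d\theta: the result must match f(\theta).
Check: d/d\theta[- \theta \log{\left(2 \theta^{2} + 3 \right)} + 2 \theta - \sqrt{6} \operatorname{atan}{\left(\frac{\sqrt{6} \theta}{3} \right)}] = - \log{\left(2 \theta^{2} + 3 \right)} = f(\theta).

An antiderivative is F(\theta) = - \theta \log{\left(2 \theta^{2} + 3 \right)} + 2 \theta - \sqrt{6} \operatorname{atan}{\left(\frac{\sqrt{6} \theta}{3} \right)}.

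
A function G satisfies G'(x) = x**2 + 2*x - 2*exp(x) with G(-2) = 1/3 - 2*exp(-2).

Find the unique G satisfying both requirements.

Integrate term by term and add the pieces.
A general antiderivative is x**3/3 + x**2 - 2*exp(x) - 3 + C.
The condition gives C = 1/3 - 2*exp(-2) - (-5/3 - 2*exp(-2)) = 2.
So G(x) = x**3/3 + x**2 - 2*exp(x) - 1.
Check: d/dx[x**3/3 + x**2 - 2*exp(x) - 1] = x**2 + 2*x - 2*exp(x) = G'(x).

G(x) = x**3/3 + x**2 - 2*exp(x) - 1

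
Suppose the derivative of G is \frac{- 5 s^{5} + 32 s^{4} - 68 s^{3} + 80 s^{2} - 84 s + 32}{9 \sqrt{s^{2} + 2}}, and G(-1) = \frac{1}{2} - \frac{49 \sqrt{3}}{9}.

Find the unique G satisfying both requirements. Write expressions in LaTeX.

G(s) = \frac{- 2 \sqrt{s^{2} + 2} \left(s^{2} - 4 s + 2\right)^{2} + 9}{18}

G'(s) has the shape u'v + uv' for u = - \frac{4 \sqrt{s^{2} + 2}}{9} and v = \left(\frac{s^{2}}{2} - 2 s + 1\right)^{2} — it is the derivative of the product u*v.
A general antiderivative is - \frac{4 \sqrt{s^{2} + 2} \left(\frac{s^{2}}{2} - 2 s + 1\right)^{2}}{9} + C.
The condition gives C = \frac{1}{2} - \frac{49 \sqrt{3}}{9} - (- \frac{49 \sqrt{3}}{9}) = \frac{1}{2}.
So G(s) = \frac{- 2 \sqrt{s^{2} + 2} \left(s^{2} - 4 s + 2\right)^{2} + 9}{18}.
Check: d/ds[\frac{- 2 \sqrt{s^{2} + 2} \left(s^{2} - 4 s + 2\right)^{2} + 9}{18}] = \frac{- 5 s^{5} + 32 s^{4} - 68 s^{3} + 80 s^{2} - 84 s + 32}{9 \sqrt{s^{2} + 2}} = G'(s).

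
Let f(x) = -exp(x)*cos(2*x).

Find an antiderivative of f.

An antiderivative is F(x) = (-2*sin(2*x) - cos(2*x))*exp(x)/5.

A first test for any F(x): its x-derivative must equal f(x) identically.
Check: d/dx[(-2*sin(2*x) - cos(2*x))*exp(x)/5] = -exp(x)*cos(2*x) = f(x).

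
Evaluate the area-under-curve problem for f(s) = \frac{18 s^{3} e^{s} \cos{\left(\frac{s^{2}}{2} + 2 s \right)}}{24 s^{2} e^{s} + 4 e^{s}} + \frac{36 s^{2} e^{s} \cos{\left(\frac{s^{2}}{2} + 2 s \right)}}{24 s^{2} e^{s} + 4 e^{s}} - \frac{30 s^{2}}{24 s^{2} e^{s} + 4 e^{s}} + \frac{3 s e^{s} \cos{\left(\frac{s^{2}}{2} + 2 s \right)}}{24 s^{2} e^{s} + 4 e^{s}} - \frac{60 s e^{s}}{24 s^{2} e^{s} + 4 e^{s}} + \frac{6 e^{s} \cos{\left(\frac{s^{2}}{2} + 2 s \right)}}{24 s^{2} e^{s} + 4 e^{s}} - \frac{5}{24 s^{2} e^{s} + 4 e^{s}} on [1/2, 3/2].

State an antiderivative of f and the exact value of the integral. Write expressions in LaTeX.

Integrate term by term and add the pieces.
F(s) = \frac{\left(- 5 e^{s} \log{\left(4 s^{2} + \frac{2}{3} \right)} + 3 e^{s} \sin{\left(\frac{s^{2}}{2} + 2 s \right)} + 5\right) e^{- s}}{4} is an antiderivative of f.
Check: d/ds[\frac{\left(- 5 e^{s} \log{\left(4 s^{2} + \frac{2}{3} \right)} + 3 e^{s} \sin{\left(\frac{s^{2}}{2} + 2 s \right)} + 5\right) e^{- s}}{4}] = \frac{18 s^{3} e^{s} \cos{\left(\frac{s^{2}}{2} + 2 s \right)} + 36 s^{2} e^{s} \cos{\left(\frac{s^{2}}{2} + 2 s \right)} - 30 s^{2} + 3 s e^{s} \cos{\left(\frac{s^{2}}{2} + 2 s \right)} - 60 s e^{s} + 6 e^{s} \cos{\left(\frac{s^{2}}{2} + 2 s \right)} - 5}{24 s^{2} e^{s} + 4 e^{s}}, which equals f(s).
F(3/2) = - \frac{5 \log{\left(\frac{29}{3} \right)}}{4} + \frac{3 \sin{\left(\frac{33}{8} \right)}}{4} + \frac{5}{4 e^{\frac{3}{2}}}; F(1/2) = - \frac{5 \log{\left(\frac{5}{3} \right)}}{4} + \frac{3 \sin{\left(\frac{9}{8} \right)}}{4} + \frac{5}{4 e^{\frac{1}{2}}}.
Integral = F(3/2) - F(1/2) = - \frac{5 \log{\left(\frac{29}{3} \right)}}{4} - \frac{5}{4 e^{\frac{1}{2}}} - \frac{3 \sin{\left(\frac{9}{8} \right)}}{4} + \frac{3 \sin{\left(\frac{33}{8} \right)}}{4} + \frac{5}{4 e^{\frac{3}{2}}} + \frac{5 \log{\left(\frac{5}{3} \right)}}{4}.

Antiderivative: F(s) = \frac{\left(- 5 e^{s} \log{\left(4 s^{2} + \frac{2}{3} \right)} + 3 e^{s} \sin{\left(\frac{s^{2}}{2} + 2 s \right)} + 5\right) e^{- s}}{4}; value = - \frac{5 \log{\left(\frac{29}{3} \right)}}{4} - \frac{5}{4 e^{\frac{1}{2}}} - \frac{3 \sin{\left(\frac{9}{8} \right)}}{4} + \frac{3 \sin{\left(\frac{33}{8} \right)}}{4} + \frac{5}{4 e^{\frac{3}{2}}} + \frac{5 \log{\left(\frac{5}{3} \right)}}{4}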